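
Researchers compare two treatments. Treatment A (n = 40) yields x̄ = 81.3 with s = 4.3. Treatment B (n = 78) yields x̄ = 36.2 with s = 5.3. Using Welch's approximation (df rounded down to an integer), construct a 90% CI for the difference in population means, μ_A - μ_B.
(43.59, 46.61)

Difference: x̄₁ - x̄₂ = 45.10
SE = √(s₁²/n₁ + s₂²/n₂) = √(4.3²/40 + 5.3²/78) = 0.9069
df = 94.41 → 94 (Welch–Satterthwaite, rounded down)
t* = 1.661

CI: 45.10 ± 1.661 · 0.9069 = 45.10 ± 1.51 = (43.59, 46.61)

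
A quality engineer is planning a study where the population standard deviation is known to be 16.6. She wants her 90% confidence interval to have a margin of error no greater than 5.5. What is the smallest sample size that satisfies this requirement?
n ≥ 25

For margin E ≤ 5.5:
n ≥ (z* · σ / E)²
n ≥ (1.645 · 16.6 / 5.5)²
n ≥ 24.65

Minimum n = 25 (rounding up)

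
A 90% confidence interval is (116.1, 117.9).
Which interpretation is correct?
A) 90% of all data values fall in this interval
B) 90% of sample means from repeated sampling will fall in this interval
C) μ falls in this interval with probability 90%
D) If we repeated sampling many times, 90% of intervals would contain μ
D

A) Wrong — a CI is about the parameter μ, not individual data values.
B) Wrong — coverage applies to intervals containing μ, not to future x̄ values.
C) Wrong — μ is fixed; the randomness lives in the interval, not in μ.
D) Correct — this is the frequentist long-run coverage interpretation.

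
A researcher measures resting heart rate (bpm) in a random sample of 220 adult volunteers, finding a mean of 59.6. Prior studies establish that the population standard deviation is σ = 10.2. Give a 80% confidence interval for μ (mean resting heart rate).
(58.72, 60.48)

z-interval (σ known):
z* = 1.282 for 80% confidence

Margin of error = z* · σ/√n = 1.282 · 10.2/√220 = 0.88

CI: (59.6 - 0.88, 59.6 + 0.88) = (58.72, 60.48)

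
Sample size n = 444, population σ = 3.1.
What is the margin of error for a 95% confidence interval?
Margin of error = 0.29

Margin of error = z* · σ/√n
= 1.960 · 3.1/√444
= 1.960 · 3.1/21.0713
= 0.29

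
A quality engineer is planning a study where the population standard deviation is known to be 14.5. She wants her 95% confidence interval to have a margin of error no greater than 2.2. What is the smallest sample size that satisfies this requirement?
n ≥ 167

For margin E ≤ 2.2:
n ≥ (z* · σ / E)²
n ≥ (1.960 · 14.5 / 2.2)²
n ≥ 166.88

Minimum n = 167 (rounding up)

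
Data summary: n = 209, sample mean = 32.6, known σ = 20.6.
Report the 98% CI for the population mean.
(29.29, 35.91)

z-interval (σ known):
z* = 2.326 for 98% confidence

Margin of error = z* · σ/√n = 2.326 · 20.6/√209 = 3.31

CI: (32.6 - 3.31, 32.6 + 3.31) = (29.29, 35.91)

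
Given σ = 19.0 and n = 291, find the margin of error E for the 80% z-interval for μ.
Margin of error = 1.43

Margin of error = z* · σ/√n
= 1.282 · 19.0/√291
= 1.282 · 19.0/17.0587
= 1.43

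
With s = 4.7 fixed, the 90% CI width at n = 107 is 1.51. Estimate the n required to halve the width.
n ≈ 428

CI width ∝ 1/√n
To reduce width by factor 2, need √n to grow by 2 → need 2² = 4 times as many samples.

Current: n = 107, width = 1.51
New: n = 428, width ≈ 0.75

Width reduced by factor of 1.51/0.75 = 2.01.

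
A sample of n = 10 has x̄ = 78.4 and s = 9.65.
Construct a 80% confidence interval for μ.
(74.18, 82.62)

t-interval (σ unknown):
df = n - 1 = 9
t* = 1.383 for 80% confidence

Margin of error = t* · s/√n = 1.383 · 9.65/√10 = 4.22

CI: (74.18, 82.62)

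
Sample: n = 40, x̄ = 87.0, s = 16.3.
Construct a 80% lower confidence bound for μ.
μ ≥ 84.81

Lower bound (one-sided):
t* = 0.851 (one-sided for 80%)
Lower bound = x̄ - t* · s/√n = 87.0 - 0.851 · 16.3/√40 = 84.81

We are 80% confident that μ ≥ 84.81.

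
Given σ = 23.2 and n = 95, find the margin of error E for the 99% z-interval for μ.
Margin of error = 6.13

Margin of error = z* · σ/√n
= 2.576 · 23.2/√95
= 2.576 · 23.2/9.7468
= 6.13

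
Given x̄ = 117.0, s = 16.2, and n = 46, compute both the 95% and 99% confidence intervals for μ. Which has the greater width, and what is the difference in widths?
99% CI is wider by 3.23

df = 45
95% CI: t* = 2.014, (112.19, 121.81), width = 2 · t* · s/√n = 9.62
99% CI: t* = 2.690, (110.57, 123.43), width = 2 · t* · s/√n = 12.85

The 99% CI is wider by 12.85 - 9.62 = 3.23.
Higher confidence requires a wider interval.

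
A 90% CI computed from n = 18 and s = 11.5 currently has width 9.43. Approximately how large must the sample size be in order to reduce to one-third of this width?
n ≈ 162

CI width ∝ 1/√n
To reduce width by factor 3, need √n to grow by 3 → need 3² = 9 times as many samples.

Current: n = 18, width = 9.43
New: n = 162, width ≈ 2.99

Width reduced by factor of 9.43/2.99 = 3.15.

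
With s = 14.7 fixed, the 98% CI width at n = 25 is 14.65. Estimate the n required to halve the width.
n ≈ 100

CI width ∝ 1/√n
To reduce width by factor 2, need √n to grow by 2 → need 2² = 4 times as many samples.

Current: n = 25, width = 14.65
New: n = 100, width ≈ 6.95

Width reduced by factor of 14.65/6.95 = 2.11.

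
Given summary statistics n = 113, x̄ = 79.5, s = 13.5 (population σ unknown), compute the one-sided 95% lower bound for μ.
μ ≥ 77.39

Lower bound (one-sided):
t* = 1.659 (one-sided for 95%)
Lower bound = x̄ - t* · s/√n = 79.5 - 1.659 · 13.5/√113 = 77.39

We are 95% confident that μ ≥ 77.39.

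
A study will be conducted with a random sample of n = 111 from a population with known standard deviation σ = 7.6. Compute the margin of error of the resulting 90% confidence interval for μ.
Margin of error = 1.19

Margin of error = z* · σ/√n
= 1.645 · 7.6/√111
= 1.645 · 7.6/10.5357
= 1.19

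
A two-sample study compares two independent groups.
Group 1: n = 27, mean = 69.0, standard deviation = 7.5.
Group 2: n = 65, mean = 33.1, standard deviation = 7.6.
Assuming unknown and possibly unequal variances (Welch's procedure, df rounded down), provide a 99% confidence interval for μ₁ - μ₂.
(31.28, 40.52)

Difference: x̄₁ - x̄₂ = 35.90
SE = √(s₁²/n₁ + s₂²/n₂) = √(7.5²/27 + 7.6²/65) = 1.7239
df = 49.27 → 49 (Welch–Satterthwaite, rounded down)
t* = 2.680

CI: 35.90 ± 2.680 · 1.7239 = 35.90 ± 4.62 = (31.28, 40.52)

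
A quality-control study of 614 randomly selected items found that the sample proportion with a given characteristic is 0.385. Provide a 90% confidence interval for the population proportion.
(0.353, 0.417)

Proportion CI:
SE = √(p̂(1-p̂)/n) = √(0.385 · 0.615 / 614) = 0.01964

z* = 1.645
Margin = z* · SE = 1.645 · 0.01964 = 0.0323

CI: 0.385 ± 0.0323 = (0.353, 0.417)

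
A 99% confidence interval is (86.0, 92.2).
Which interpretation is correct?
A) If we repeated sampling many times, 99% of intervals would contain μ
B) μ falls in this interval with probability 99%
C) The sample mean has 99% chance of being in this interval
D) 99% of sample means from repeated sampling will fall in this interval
A

A) Correct — this is the frequentist long-run coverage interpretation.
B) Wrong — μ is fixed; the randomness lives in the interval, not in μ.
C) Wrong — x̄ is observed and sits in the interval by construction.
D) Wrong — coverage applies to intervals containing μ, not to future x̄ values.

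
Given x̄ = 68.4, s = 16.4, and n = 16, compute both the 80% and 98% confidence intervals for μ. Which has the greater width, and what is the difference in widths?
98% CI is wider by 10.34

df = 15
80% CI: t* = 1.341, (62.90, 73.90), width = 2 · t* · s/√n = 11.00
98% CI: t* = 2.602, (57.73, 79.07), width = 2 · t* · s/√n = 21.34

The 98% CI is wider by 21.34 - 11.00 = 10.34.
Higher confidence requires a wider interval.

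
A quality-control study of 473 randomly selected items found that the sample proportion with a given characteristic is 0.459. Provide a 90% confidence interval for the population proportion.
(0.421, 0.497)

Proportion CI:
SE = √(p̂(1-p̂)/n) = √(0.459 · 0.541 / 473) = 0.02291

z* = 1.645
Margin = z* · SE = 1.645 · 0.02291 = 0.0377

CI: 0.459 ± 0.0377 = (0.421, 0.497)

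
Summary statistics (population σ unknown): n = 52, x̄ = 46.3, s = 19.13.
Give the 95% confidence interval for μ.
(40.97, 51.63)

t-interval (σ unknown):
df = n - 1 = 51
t* = 2.008 for 95% confidence

Margin of error = t* · s/√n = 2.008 · 19.13/√52 = 5.33

CI: (40.97, 51.63)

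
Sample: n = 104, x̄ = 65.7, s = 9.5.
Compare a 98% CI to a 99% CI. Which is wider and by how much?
99% CI is wider by 0.49

df = 103
98% CI: t* = 2.363, (63.50, 67.90), width = 2 · t* · s/√n = 4.40
99% CI: t* = 2.624, (63.26, 68.14), width = 2 · t* · s/√n = 4.89

The 99% CI is wider by 4.89 - 4.40 = 0.49.
Higher confidence requires a wider interval.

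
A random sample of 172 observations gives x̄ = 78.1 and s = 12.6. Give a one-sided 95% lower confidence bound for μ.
μ ≥ 76.51

Lower bound (one-sided):
t* = 1.654 (one-sided for 95%)
Lower bound = x̄ - t* · s/√n = 78.1 - 1.654 · 12.6/√172 = 76.51

We are 95% confident that μ ≥ 76.51.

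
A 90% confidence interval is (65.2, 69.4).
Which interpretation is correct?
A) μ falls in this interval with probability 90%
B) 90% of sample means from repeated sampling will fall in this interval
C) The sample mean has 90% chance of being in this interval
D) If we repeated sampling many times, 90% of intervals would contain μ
D

A) Wrong — μ is fixed; the randomness lives in the interval, not in μ.
B) Wrong — coverage applies to intervals containing μ, not to future x̄ values.
C) Wrong — x̄ is observed and sits in the interval by construction.
D) Correct — this is the frequentist long-run coverage interpretation.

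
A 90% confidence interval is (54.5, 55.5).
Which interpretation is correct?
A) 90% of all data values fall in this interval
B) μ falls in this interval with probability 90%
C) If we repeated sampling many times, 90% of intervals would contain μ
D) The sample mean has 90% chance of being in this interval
C

A) Wrong — a CI is about the parameter μ, not individual data values.
B) Wrong — μ is fixed; the randomness lives in the interval, not in μ.
C) Correct — this is the frequentist long-run coverage interpretation.
D) Wrong — x̄ is observed and sits in the interval by construction.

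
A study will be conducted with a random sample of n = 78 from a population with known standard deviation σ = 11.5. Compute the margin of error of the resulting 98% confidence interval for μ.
Margin of error = 3.03

Margin of error = z* · σ/√n
= 2.326 · 11.5/√78
= 2.326 · 11.5/8.8318
= 3.03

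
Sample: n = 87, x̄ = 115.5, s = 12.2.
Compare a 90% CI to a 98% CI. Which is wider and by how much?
98% CI is wider by 1.85

df = 86
90% CI: t* = 1.663, (113.32, 117.68), width = 2 · t* · s/√n = 4.35
98% CI: t* = 2.370, (112.40, 118.60), width = 2 · t* · s/√n = 6.20

The 98% CI is wider by 6.20 - 4.35 = 1.85.
Higher confidence requires a wider interval.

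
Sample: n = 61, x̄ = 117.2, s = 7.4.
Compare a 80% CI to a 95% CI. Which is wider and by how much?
95% CI is wider by 1.33

df = 60
80% CI: t* = 1.296, (115.97, 118.43), width = 2 · t* · s/√n = 2.46
95% CI: t* = 2.000, (115.31, 119.09), width = 2 · t* · s/√n = 3.79

The 95% CI is wider by 3.79 - 2.46 = 1.33.
Higher confidence requires a wider interval.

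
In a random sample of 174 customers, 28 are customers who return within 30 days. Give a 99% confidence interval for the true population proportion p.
(0.089, 0.233)

Proportion CI:
p̂ = 28/174 = 0.16092
SE = √(p̂(1-p̂)/n) = √(0.16092 · 0.83908 / 174) = 0.02786

z* = 2.576
Margin = z* · SE = 2.576 · 0.02786 = 0.0718

CI: 0.16092 ± 0.0718 = (0.089, 0.233)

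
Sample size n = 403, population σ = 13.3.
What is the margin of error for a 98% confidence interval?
Margin of error = 1.54

Margin of error = z* · σ/√n
= 2.326 · 13.3/√403
= 2.326 · 13.3/20.0749
= 1.54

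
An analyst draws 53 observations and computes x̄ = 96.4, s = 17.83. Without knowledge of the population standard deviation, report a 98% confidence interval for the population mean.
(90.52, 102.28)

t-interval (σ unknown):
df = n - 1 = 52
t* = 2.400 for 98% confidence

Margin of error = t* · s/√n = 2.400 · 17.83/√53 = 5.88

CI: (90.52, 102.28)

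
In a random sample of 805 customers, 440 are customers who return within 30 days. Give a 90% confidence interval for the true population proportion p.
(0.518, 0.575)

Proportion CI:
p̂ = 440/805 = 0.54658
SE = √(p̂(1-p̂)/n) = √(0.54658 · 0.45342 / 805) = 0.01755

z* = 1.645
Margin = z* · SE = 1.645 · 0.01755 = 0.0289

CI: 0.54658 ± 0.0289 = (0.518, 0.575)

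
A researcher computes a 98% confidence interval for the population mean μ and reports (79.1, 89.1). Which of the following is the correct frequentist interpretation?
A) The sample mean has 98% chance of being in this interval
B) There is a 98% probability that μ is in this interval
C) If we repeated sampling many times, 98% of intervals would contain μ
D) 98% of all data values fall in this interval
C

A) Wrong — x̄ is observed and sits in the interval by construction.
B) Wrong — μ is fixed; the randomness lives in the interval, not in μ.
C) Correct — this is the frequentist long-run coverage interpretation.
D) Wrong — a CI is about the parameter μ, not individual data values.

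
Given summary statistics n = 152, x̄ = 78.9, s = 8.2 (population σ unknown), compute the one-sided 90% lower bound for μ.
μ ≥ 78.04

Lower bound (one-sided):
t* = 1.287 (one-sided for 90%)
Lower bound = x̄ - t* · s/√n = 78.9 - 1.287 · 8.2/√152 = 78.04

We are 90% confident that μ ≥ 78.04.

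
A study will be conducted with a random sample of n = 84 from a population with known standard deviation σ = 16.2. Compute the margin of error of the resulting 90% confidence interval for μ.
Margin of error = 2.91

Margin of error = z* · σ/√n
= 1.645 · 16.2/√84
= 1.645 · 16.2/9.1652
= 2.91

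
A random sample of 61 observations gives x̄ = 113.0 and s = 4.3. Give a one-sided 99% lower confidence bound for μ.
μ ≥ 111.68

Lower bound (one-sided):
t* = 2.390 (one-sided for 99%)
Lower bound = x̄ - t* · s/√n = 113.0 - 2.390 · 4.3/√61 = 111.68

We are 99% confident that μ ≥ 111.68.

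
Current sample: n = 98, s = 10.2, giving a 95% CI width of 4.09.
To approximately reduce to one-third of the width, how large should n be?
n ≈ 882

CI width ∝ 1/√n
To reduce width by factor 3, need √n to grow by 3 → need 3² = 9 times as many samples.

Current: n = 98, width = 4.09
New: n = 882, width ≈ 1.35

Width reduced by factor of 4.09/1.35 = 3.03.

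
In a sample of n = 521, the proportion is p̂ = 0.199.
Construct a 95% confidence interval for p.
(0.165, 0.233)

Proportion CI:
SE = √(p̂(1-p̂)/n) = √(0.199 · 0.801 / 521) = 0.01749

z* = 1.960
Margin = z* · SE = 1.960 · 0.01749 = 0.0343

CI: 0.199 ± 0.0343 = (0.165, 0.233)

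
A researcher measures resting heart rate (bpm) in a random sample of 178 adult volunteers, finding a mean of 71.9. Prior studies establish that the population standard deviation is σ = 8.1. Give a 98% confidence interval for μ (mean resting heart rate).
(70.49, 73.31)

z-interval (σ known):
z* = 2.326 for 98% confidence

Margin of error = z* · σ/√n = 2.326 · 8.1/√178 = 1.41

CI: (71.9 - 1.41, 71.9 + 1.41) = (70.49, 73.31)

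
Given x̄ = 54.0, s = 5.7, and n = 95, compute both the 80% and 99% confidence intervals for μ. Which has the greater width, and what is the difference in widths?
99% CI is wider by 1.56

df = 94
80% CI: t* = 1.291, (53.25, 54.75), width = 2 · t* · s/√n = 1.51
99% CI: t* = 2.629, (52.46, 55.54), width = 2 · t* · s/√n = 3.07

The 99% CI is wider by 3.07 - 1.51 = 1.56.
Higher confidence requires a wider interval.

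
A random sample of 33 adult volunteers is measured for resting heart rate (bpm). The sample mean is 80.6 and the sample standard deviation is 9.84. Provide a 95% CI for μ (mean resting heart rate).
(77.11, 84.09)

t-interval (σ unknown):
df = n - 1 = 32
t* = 2.037 for 95% confidence

Margin of error = t* · s/√n = 2.037 · 9.84/√33 = 3.49

CI: (77.11, 84.09)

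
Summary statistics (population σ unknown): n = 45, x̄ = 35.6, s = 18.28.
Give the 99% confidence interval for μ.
(28.26, 42.94)

t-interval (σ unknown):
df = n - 1 = 44
t* = 2.692 for 99% confidence

Margin of error = t* · s/√n = 2.692 · 18.28/√45 = 7.34

CI: (28.26, 42.94)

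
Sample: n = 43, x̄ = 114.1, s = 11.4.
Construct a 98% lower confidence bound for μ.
μ ≥ 110.41

Lower bound (one-sided):
t* = 2.120 (one-sided for 98%)
Lower bound = x̄ - t* · s/√n = 114.1 - 2.120 · 11.4/√43 = 110.41

We are 98% confident that μ ≥ 110.41.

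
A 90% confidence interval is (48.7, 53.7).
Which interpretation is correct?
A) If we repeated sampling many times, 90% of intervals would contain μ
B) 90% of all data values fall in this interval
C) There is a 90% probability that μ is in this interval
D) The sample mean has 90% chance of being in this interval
A

A) Correct — this is the frequentist long-run coverage interpretation.
B) Wrong — a CI is about the parameter μ, not individual data values.
C) Wrong — μ is fixed; the randomness lives in the interval, not in μ.
D) Wrong — x̄ is observed and sits in the interval by construction.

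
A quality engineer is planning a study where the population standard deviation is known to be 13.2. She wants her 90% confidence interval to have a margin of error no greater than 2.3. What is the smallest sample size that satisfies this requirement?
n ≥ 90

For margin E ≤ 2.3:
n ≥ (z* · σ / E)²
n ≥ (1.645 · 13.2 / 2.3)²
n ≥ 89.13

Minimum n = 90 (rounding up)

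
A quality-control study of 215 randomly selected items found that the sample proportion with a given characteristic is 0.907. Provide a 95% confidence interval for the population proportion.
(0.868, 0.946)

Proportion CI:
SE = √(p̂(1-p̂)/n) = √(0.907 · 0.093 / 215) = 0.01981

z* = 1.960
Margin = z* · SE = 1.960 · 0.01981 = 0.0388

CI: 0.907 ± 0.0388 = (0.868, 0.946)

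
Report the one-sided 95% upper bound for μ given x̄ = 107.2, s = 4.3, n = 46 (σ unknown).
μ ≤ 108.26

Upper bound (one-sided):
t* = 1.679 (one-sided for 95%)
Upper bound = x̄ + t* · s/√n = 107.2 + 1.679 · 4.3/√46 = 108.26

We are 95% confident that μ ≤ 108.26.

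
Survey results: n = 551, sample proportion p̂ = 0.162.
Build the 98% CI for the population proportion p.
(0.125, 0.199)

Proportion CI:
SE = √(p̂(1-p̂)/n) = √(0.162 · 0.838 / 551) = 0.01570

z* = 2.326
Margin = z* · SE = 2.326 · 0.01570 = 0.0365

CI: 0.162 ± 0.0365 = (0.125, 0.199)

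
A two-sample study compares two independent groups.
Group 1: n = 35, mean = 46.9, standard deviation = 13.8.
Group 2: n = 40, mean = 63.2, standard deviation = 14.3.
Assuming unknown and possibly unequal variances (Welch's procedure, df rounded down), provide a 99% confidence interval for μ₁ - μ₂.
(-24.90, -7.70)

Difference: x̄₁ - x̄₂ = -16.30
SE = √(s₁²/n₁ + s₂²/n₂) = √(13.8²/35 + 14.3²/40) = 3.2486
df = 72.28 → 72 (Welch–Satterthwaite, rounded down)
t* = 2.646

CI: -16.30 ± 2.646 · 3.2486 = -16.30 ± 8.60 = (-24.90, -7.70)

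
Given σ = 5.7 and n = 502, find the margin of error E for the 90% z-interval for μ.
Margin of error = 0.42

Margin of error = z* · σ/√n
= 1.645 · 5.7/√502
= 1.645 · 5.7/22.4054
= 0.42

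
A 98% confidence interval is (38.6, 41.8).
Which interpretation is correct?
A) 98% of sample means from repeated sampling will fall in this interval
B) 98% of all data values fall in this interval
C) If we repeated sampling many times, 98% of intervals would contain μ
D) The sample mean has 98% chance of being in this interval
C

A) Wrong — coverage applies to intervals containing μ, not to future x̄ values.
B) Wrong — a CI is about the parameter μ, not individual data values.
C) Correct — this is the frequentist long-run coverage interpretation.
D) Wrong — x̄ is observed and sits in the interval by construction.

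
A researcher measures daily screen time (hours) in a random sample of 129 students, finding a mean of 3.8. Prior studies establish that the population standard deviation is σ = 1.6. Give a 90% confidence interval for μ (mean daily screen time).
(3.57, 4.03)

z-interval (σ known):
z* = 1.645 for 90% confidence

Margin of error = z* · σ/√n = 1.645 · 1.6/√129 = 0.23

CI: (3.8 - 0.23, 3.8 + 0.23) = (3.57, 4.03)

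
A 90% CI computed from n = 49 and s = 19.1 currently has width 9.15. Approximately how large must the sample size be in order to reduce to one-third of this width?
n ≈ 441

CI width ∝ 1/√n
To reduce width by factor 3, need √n to grow by 3 → need 3² = 9 times as many samples.

Current: n = 49, width = 9.15
New: n = 441, width ≈ 3.00

Width reduced by factor of 9.15/3.00 = 3.05.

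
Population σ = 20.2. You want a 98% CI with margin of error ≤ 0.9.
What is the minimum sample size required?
n ≥ 2726

For margin E ≤ 0.9:
n ≥ (z* · σ / E)²
n ≥ (2.326 · 20.2 / 0.9)²
n ≥ 2725.44

Minimum n = 2726 (rounding up)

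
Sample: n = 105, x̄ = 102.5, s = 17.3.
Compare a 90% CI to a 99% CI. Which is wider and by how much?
99% CI is wider by 3.25

df = 104
90% CI: t* = 1.660, (99.70, 105.30), width = 2 · t* · s/√n = 5.61
99% CI: t* = 2.624, (98.07, 106.93), width = 2 · t* · s/√n = 8.86

The 99% CI is wider by 8.86 - 5.61 = 3.25.
Higher confidence requires a wider interval.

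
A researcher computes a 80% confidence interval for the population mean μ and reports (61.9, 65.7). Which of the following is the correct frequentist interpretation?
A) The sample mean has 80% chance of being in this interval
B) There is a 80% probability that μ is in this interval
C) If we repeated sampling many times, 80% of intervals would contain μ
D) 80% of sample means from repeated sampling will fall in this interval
C

A) Wrong — x̄ is observed and sits in the interval by construction.
B) Wrong — μ is fixed; the randomness lives in the interval, not in μ.
C) Correct — this is the frequentist long-run coverage interpretation.
D) Wrong — coverage applies to intervals containing μ, not to future x̄ values.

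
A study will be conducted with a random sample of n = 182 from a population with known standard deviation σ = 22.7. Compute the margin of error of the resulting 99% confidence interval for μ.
Margin of error = 4.33

Margin of error = z* · σ/√n
= 2.576 · 22.7/√182
= 2.576 · 22.7/13.4907
= 4.33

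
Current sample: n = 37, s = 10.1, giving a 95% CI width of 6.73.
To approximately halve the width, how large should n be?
n ≈ 148

CI width ∝ 1/√n
To reduce width by factor 2, need √n to grow by 2 → need 2² = 4 times as many samples.

Current: n = 37, width = 6.73
New: n = 148, width ≈ 3.28

Width reduced by factor of 6.73/3.28 = 2.05.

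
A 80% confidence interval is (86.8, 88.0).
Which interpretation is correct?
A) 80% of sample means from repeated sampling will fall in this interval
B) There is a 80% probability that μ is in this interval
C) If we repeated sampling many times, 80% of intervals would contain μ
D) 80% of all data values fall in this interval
C

A) Wrong — coverage applies to intervals containing μ, not to future x̄ values.
B) Wrong — μ is fixed; the randomness lives in the interval, not in μ.
C) Correct — this is the frequentist long-run coverage interpretation.
D) Wrong — a CI is about the parameter μ, not individual data values.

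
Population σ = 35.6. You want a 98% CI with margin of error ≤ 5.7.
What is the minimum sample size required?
n ≥ 212

For margin E ≤ 5.7:
n ≥ (z* · σ / E)²
n ≥ (2.326 · 35.6 / 5.7)²
n ≥ 211.04

Minimum n = 212 (rounding up)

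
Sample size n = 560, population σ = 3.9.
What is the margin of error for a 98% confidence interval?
Margin of error = 0.38

Margin of error = z* · σ/√n
= 2.326 · 3.9/√560
= 2.326 · 3.9/23.6643
= 0.38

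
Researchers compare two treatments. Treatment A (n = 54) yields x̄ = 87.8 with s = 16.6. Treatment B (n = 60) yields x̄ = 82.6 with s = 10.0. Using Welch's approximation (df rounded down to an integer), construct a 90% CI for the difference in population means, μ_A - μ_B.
(0.87, 9.53)

Difference: x̄₁ - x̄₂ = 5.20
SE = √(s₁²/n₁ + s₂²/n₂) = √(16.6²/54 + 10.0²/60) = 2.6019
df = 85.12 → 85 (Welch–Satterthwaite, rounded down)
t* = 1.663

CI: 5.20 ± 1.663 · 2.6019 = 5.20 ± 4.33 = (0.87, 9.53)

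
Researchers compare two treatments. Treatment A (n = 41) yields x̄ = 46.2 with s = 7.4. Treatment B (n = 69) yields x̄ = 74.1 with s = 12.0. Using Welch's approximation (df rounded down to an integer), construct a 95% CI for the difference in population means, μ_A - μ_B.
(-31.57, -24.23)

Difference: x̄₁ - x̄₂ = -27.90
SE = √(s₁²/n₁ + s₂²/n₂) = √(7.4²/41 + 12.0²/69) = 1.8500
df = 107.82 → 107 (Welch–Satterthwaite, rounded down)
t* = 1.982

CI: -27.90 ± 1.982 · 1.8500 = -27.90 ± 3.67 = (-31.57, -24.23)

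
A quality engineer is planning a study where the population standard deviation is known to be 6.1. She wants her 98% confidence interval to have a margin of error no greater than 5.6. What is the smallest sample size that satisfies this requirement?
n ≥ 7

For margin E ≤ 5.6:
n ≥ (z* · σ / E)²
n ≥ (2.326 · 6.1 / 5.6)²
n ≥ 6.42

Minimum n = 7 (rounding up)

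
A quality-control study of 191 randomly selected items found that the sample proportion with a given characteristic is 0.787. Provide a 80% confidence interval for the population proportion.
(0.749, 0.825)

Proportion CI:
SE = √(p̂(1-p̂)/n) = √(0.787 · 0.213 / 191) = 0.02963

z* = 1.282
Margin = z* · SE = 1.282 · 0.02963 = 0.0380

CI: 0.787 ± 0.0380 = (0.749, 0.825)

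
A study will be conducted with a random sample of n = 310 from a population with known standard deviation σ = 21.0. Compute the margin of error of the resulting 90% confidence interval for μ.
Margin of error = 1.96

Margin of error = z* · σ/√n
= 1.645 · 21.0/√310
= 1.645 · 21.0/17.6068
= 1.96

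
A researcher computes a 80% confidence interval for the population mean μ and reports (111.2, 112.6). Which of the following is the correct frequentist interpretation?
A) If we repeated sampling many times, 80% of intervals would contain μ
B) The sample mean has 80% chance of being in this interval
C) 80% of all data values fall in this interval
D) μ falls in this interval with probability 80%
A

A) Correct — this is the frequentist long-run coverage interpretation.
B) Wrong — x̄ is observed and sits in the interval by construction.
C) Wrong — a CI is about the parameter μ, not individual data values.
D) Wrong — μ is fixed; the randomness lives in the interval, not in μ.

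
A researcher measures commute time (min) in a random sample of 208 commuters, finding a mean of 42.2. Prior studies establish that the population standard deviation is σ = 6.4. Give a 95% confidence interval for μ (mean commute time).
(41.33, 43.07)

z-interval (σ known):
z* = 1.960 for 95% confidence

Margin of error = z* · σ/√n = 1.960 · 6.4/√208 = 0.87

CI: (42.2 - 0.87, 42.2 + 0.87) = (41.33, 43.07)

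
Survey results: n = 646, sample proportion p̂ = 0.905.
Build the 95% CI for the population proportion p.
(0.882, 0.928)

Proportion CI:
SE = √(p̂(1-p̂)/n) = √(0.905 · 0.095 / 646) = 0.01154

z* = 1.960
Margin = z* · SE = 1.960 · 0.01154 = 0.0226

CI: 0.905 ± 0.0226 = (0.882, 0.928)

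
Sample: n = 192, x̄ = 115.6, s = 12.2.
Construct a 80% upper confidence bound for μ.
μ ≤ 116.34

Upper bound (one-sided):
t* = 0.844 (one-sided for 80%)
Upper bound = x̄ + t* · s/√n = 115.6 + 0.844 · 12.2/√192 = 116.34

We are 80% confident that μ ≤ 116.34.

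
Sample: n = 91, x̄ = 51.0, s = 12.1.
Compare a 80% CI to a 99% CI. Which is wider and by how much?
99% CI is wider by 3.40

df = 90
80% CI: t* = 1.291, (49.36, 52.64), width = 2 · t* · s/√n = 3.28
99% CI: t* = 2.632, (47.66, 54.34), width = 2 · t* · s/√n = 6.68

The 99% CI is wider by 6.68 - 3.28 = 3.40.
Higher confidence requires a wider interval.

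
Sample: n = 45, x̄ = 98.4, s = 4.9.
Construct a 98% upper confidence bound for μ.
μ ≤ 99.95

Upper bound (one-sided):
t* = 2.116 (one-sided for 98%)
Upper bound = x̄ + t* · s/√n = 98.4 + 2.116 · 4.9/√45 = 99.95

We are 98% confident that μ ≤ 99.95.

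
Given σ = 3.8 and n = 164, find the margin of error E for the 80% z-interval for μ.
Margin of error = 0.38

Margin of error = z* · σ/√n
= 1.282 · 3.8/√164
= 1.282 · 3.8/12.8062
= 0.38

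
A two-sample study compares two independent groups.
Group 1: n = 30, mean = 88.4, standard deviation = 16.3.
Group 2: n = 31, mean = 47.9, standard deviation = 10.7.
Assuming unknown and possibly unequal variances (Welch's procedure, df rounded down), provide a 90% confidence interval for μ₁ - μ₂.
(34.56, 46.44)

Difference: x̄₁ - x̄₂ = 40.50
SE = √(s₁²/n₁ + s₂²/n₂) = √(16.3²/30 + 10.7²/31) = 3.5425
df = 49.85 → 49 (Welch–Satterthwaite, rounded down)
t* = 1.677

CI: 40.50 ± 1.677 · 3.5425 = 40.50 ± 5.94 = (34.56, 46.44)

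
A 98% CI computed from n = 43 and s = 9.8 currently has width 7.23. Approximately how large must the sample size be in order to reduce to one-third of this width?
n ≈ 387

CI width ∝ 1/√n
To reduce width by factor 3, need √n to grow by 3 → need 3² = 9 times as many samples.

Current: n = 43, width = 7.23
New: n = 387, width ≈ 2.33

Width reduced by factor of 7.23/2.33 = 3.10.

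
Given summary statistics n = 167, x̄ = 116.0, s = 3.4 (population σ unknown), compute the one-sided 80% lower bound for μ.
μ ≥ 115.78

Lower bound (one-sided):
t* = 0.844 (one-sided for 80%)
Lower bound = x̄ - t* · s/√n = 116.0 - 0.844 · 3.4/√167 = 115.78

We are 80% confident that μ ≥ 115.78.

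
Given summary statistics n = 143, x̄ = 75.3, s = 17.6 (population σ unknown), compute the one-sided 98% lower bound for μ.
μ ≥ 72.25

Lower bound (one-sided):
t* = 2.073 (one-sided for 98%)
Lower bound = x̄ - t* · s/√n = 75.3 - 2.073 · 17.6/√143 = 72.25

We are 98% confident that μ ≥ 72.25.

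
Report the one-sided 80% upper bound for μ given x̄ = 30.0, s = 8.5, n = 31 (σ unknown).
μ ≤ 31.30

Upper bound (one-sided):
t* = 0.854 (one-sided for 80%)
Upper bound = x̄ + t* · s/√n = 30.0 + 0.854 · 8.5/√31 = 31.30

We are 80% confident that μ ≤ 31.30.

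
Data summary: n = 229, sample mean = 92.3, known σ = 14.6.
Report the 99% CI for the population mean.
(89.81, 94.79)

z-interval (σ known):
z* = 2.576 for 99% confidence

Margin of error = z* · σ/√n = 2.576 · 14.6/√229 = 2.49

CI: (92.3 - 2.49, 92.3 + 2.49) = (89.81, 94.79)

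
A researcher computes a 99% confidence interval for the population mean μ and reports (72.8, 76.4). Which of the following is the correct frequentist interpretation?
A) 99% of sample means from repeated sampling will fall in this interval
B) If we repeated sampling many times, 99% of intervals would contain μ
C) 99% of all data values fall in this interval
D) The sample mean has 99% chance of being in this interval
B

A) Wrong — coverage applies to intervals containing μ, not to future x̄ values.
B) Correct — this is the frequentist long-run coverage interpretation.
C) Wrong — a CI is about the parameter μ, not individual data values.
D) Wrong — x̄ is observed and sits in the interval by construction.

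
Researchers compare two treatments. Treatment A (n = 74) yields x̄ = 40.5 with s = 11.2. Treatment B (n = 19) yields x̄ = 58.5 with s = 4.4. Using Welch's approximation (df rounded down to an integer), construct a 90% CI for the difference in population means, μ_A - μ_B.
(-20.74, -15.26)

Difference: x̄₁ - x̄₂ = -18.00
SE = √(s₁²/n₁ + s₂²/n₂) = √(11.2²/74 + 4.4²/19) = 1.6474
df = 75.91 → 75 (Welch–Satterthwaite, rounded down)
t* = 1.665

CI: -18.00 ± 1.665 · 1.6474 = -18.00 ± 2.74 = (-20.74, -15.26)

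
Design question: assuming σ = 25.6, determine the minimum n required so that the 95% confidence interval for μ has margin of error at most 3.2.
n ≥ 246

For margin E ≤ 3.2:
n ≥ (z* · σ / E)²
n ≥ (1.960 · 25.6 / 3.2)²
n ≥ 245.86

Minimum n = 246 (rounding up)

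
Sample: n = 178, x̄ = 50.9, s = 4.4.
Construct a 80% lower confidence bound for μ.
μ ≥ 50.62

Lower bound (one-sided):
t* = 0.844 (one-sided for 80%)
Lower bound = x̄ - t* · s/√n = 50.9 - 0.844 · 4.4/√178 = 50.62

We are 80% confident that μ ≥ 50.62.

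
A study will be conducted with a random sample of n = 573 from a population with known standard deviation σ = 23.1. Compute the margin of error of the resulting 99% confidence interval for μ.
Margin of error = 2.49

Margin of error = z* · σ/√n
= 2.576 · 23.1/√573
= 2.576 · 23.1/23.9374
= 2.49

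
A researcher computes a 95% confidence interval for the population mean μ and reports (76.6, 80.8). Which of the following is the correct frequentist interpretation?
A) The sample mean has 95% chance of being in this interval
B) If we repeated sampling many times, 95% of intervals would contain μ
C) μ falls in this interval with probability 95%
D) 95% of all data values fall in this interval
B

A) Wrong — x̄ is observed and sits in the interval by construction.
B) Correct — this is the frequentist long-run coverage interpretation.
C) Wrong — μ is fixed; the randomness lives in the interval, not in μ.
D) Wrong — a CI is about the parameter μ, not individual data values.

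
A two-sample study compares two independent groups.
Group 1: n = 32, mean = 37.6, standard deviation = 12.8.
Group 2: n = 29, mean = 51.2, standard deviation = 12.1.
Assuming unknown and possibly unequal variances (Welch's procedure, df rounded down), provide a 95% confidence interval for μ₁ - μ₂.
(-19.98, -7.22)

Difference: x̄₁ - x̄₂ = -13.60
SE = √(s₁²/n₁ + s₂²/n₂) = √(12.8²/32 + 12.1²/29) = 3.1888
df = 58.89 → 58 (Welch–Satterthwaite, rounded down)
t* = 2.002

CI: -13.60 ± 2.002 · 3.1888 = -13.60 ± 6.38 = (-19.98, -7.22)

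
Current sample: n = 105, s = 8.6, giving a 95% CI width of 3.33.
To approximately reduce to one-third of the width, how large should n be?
n ≈ 945

CI width ∝ 1/√n
To reduce width by factor 3, need √n to grow by 3 → need 3² = 9 times as many samples.

Current: n = 105, width = 3.33
New: n = 945, width ≈ 1.10

Width reduced by factor of 3.33/1.10 = 3.03.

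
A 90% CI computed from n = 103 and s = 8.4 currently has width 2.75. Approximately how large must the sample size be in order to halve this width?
n ≈ 412

CI width ∝ 1/√n
To reduce width by factor 2, need √n to grow by 2 → need 2² = 4 times as many samples.

Current: n = 103, width = 2.75
New: n = 412, width ≈ 1.36

Width reduced by factor of 2.75/1.36 = 2.02.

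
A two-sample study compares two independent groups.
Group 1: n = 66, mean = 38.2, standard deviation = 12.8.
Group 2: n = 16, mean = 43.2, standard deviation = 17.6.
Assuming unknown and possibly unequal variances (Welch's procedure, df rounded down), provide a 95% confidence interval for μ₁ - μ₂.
(-14.78, 4.78)

Difference: x̄₁ - x̄₂ = -5.00
SE = √(s₁²/n₁ + s₂²/n₂) = √(12.8²/66 + 17.6²/16) = 4.6736
df = 19.02 → 19 (Welch–Satterthwaite, rounded down)
t* = 2.093

CI: -5.00 ± 2.093 · 4.6736 = -5.00 ± 9.78 = (-14.78, 4.78)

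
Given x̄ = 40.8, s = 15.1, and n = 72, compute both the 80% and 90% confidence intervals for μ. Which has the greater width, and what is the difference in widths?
90% CI is wider by 1.32

df = 71
80% CI: t* = 1.294, (38.50, 43.10), width = 2 · t* · s/√n = 4.61
90% CI: t* = 1.667, (37.83, 43.77), width = 2 · t* · s/√n = 5.93

The 90% CI is wider by 5.93 - 4.61 = 1.32.
Higher confidence requires a wider interval.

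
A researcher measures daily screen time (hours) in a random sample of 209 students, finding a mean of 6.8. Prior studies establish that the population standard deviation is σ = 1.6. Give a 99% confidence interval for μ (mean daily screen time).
(6.51, 7.09)

z-interval (σ known):
z* = 2.576 for 99% confidence

Margin of error = z* · σ/√n = 2.576 · 1.6/√209 = 0.29

CI: (6.8 - 0.29, 6.8 + 0.29) = (6.51, 7.09)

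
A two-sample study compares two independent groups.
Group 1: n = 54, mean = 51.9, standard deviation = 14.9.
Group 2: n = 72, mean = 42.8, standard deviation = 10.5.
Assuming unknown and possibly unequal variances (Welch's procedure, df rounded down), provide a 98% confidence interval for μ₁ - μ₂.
(3.48, 14.72)

Difference: x̄₁ - x̄₂ = 9.10
SE = √(s₁²/n₁ + s₂²/n₂) = √(14.9²/54 + 10.5²/72) = 2.3754
df = 90.46 → 90 (Welch–Satterthwaite, rounded down)
t* = 2.368

CI: 9.10 ± 2.368 · 2.3754 = 9.10 ± 5.62 = (3.48, 14.72)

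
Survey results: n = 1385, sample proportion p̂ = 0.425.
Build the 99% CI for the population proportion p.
(0.391, 0.459)

Proportion CI:
SE = √(p̂(1-p̂)/n) = √(0.425 · 0.575 / 1385) = 0.01328

z* = 2.576
Margin = z* · SE = 2.576 · 0.01328 = 0.0342

CI: 0.425 ± 0.0342 = (0.391, 0.459)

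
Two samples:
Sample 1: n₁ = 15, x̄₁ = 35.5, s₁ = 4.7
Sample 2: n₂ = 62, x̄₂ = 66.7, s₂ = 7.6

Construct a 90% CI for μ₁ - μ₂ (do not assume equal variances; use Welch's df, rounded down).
(-33.82, -28.58)

Difference: x̄₁ - x̄₂ = -31.20
SE = √(s₁²/n₁ + s₂²/n₂) = √(4.7²/15 + 7.6²/62) = 1.5506
df = 34.18 → 34 (Welch–Satterthwaite, rounded down)
t* = 1.691

CI: -31.20 ± 1.691 · 1.5506 = -31.20 ± 2.62 = (-33.82, -28.58)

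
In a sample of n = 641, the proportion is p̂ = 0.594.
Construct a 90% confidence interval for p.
(0.562, 0.626)

Proportion CI:
SE = √(p̂(1-p̂)/n) = √(0.594 · 0.406 / 641) = 0.01940

z* = 1.645
Margin = z* · SE = 1.645 · 0.01940 = 0.0319

CI: 0.594 ± 0.0319 = (0.562, 0.626)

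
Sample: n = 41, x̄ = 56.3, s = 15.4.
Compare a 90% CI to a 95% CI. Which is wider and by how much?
95% CI is wider by 1.62

df = 40
90% CI: t* = 1.684, (52.25, 60.35), width = 2 · t* · s/√n = 8.10
95% CI: t* = 2.021, (51.44, 61.16), width = 2 · t* · s/√n = 9.72

The 95% CI is wider by 9.72 - 8.10 = 1.62.
Higher confidence requires a wider interval.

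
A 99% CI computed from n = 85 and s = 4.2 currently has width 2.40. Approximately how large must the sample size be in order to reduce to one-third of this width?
n ≈ 765

CI width ∝ 1/√n
To reduce width by factor 3, need √n to grow by 3 → need 3² = 9 times as many samples.

Current: n = 85, width = 2.40
New: n = 765, width ≈ 0.78

Width reduced by factor of 2.40/0.78 = 3.08.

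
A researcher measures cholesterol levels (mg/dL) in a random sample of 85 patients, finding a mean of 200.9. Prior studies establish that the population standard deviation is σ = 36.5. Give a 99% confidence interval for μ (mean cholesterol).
(190.70, 211.10)

z-interval (σ known):
z* = 2.576 for 99% confidence

Margin of error = z* · σ/√n = 2.576 · 36.5/√85 = 10.20

CI: (200.9 - 10.20, 200.9 + 10.20) = (190.70, 211.10)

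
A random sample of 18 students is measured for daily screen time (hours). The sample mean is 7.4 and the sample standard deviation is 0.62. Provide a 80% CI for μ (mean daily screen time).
(7.21, 7.59)

t-interval (σ unknown):
df = n - 1 = 17
t* = 1.333 for 80% confidence

Margin of error = t* · s/√n = 1.333 · 0.62/√18 = 0.19

CI: (7.21, 7.59)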